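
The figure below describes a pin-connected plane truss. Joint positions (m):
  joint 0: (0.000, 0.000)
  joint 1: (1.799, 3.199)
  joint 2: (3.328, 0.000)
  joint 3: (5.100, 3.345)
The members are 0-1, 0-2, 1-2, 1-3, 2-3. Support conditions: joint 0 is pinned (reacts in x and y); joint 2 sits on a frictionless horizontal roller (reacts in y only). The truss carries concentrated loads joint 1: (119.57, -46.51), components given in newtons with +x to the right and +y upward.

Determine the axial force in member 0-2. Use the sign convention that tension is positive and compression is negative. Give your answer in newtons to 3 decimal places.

N=4 nodes, M=5 members, R=3 reactions → 2N=8, M+R=8
member 0 (0-1): L=3.6702, (cx,cy)=(0.4902,0.8716)
member 1 (0-2): L=3.3280, (cx,cy)=(1.0000,0.0000)
member 2 (1-2): L=3.5456, (cx,cy)=(0.4312,-0.9022)
member 3 (1-3): L=3.3042, (cx,cy)=(0.9990,0.0442)
member 4 (2-3): L=3.7854, (cx,cy)=(0.4681,0.8837)
solve A·x = −loads:
  F[0-1] = +107.3475 N (tension)
  F[0-2] = +66.9514 N (tension)
  F[1-2] = -155.2547 N (compression)
  F[1-3] = -0.0000 N (compression)
  F[2-3] = +0.0000 N (tension)
  Rx@0 = -119.5700 N
  Ry@0 = -93.5669 N
  Ry@2 = +140.0769 N

66.951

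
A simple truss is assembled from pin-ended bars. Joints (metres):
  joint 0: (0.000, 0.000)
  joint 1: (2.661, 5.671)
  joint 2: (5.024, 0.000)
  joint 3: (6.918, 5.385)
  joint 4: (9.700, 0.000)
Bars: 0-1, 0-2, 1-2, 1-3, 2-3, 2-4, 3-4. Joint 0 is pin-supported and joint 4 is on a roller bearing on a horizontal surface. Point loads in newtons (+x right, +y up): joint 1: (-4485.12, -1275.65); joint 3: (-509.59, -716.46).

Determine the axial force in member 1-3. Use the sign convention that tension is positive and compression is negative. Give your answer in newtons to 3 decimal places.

1485.731

N=5 nodes, M=7 members, R=3 reactions → 2N=10, M+R=10
member 0 (0-1): L=6.2643, (cx,cy)=(0.4248,0.9053)
member 1 (0-2): L=5.0240, (cx,cy)=(1.0000,0.0000)
member 2 (1-2): L=6.1436, (cx,cy)=(0.3846,-0.9231)
member 3 (1-3): L=4.2666, (cx,cy)=(0.9978,-0.0670)
member 4 (2-3): L=5.7084, (cx,cy)=(0.3318,0.9434)
member 5 (2-4): L=4.6760, (cx,cy)=(1.0000,0.0000)
member 6 (3-4): L=6.0612, (cx,cy)=(0.4590,-0.8884)
solve A·x = −loads:
  F[0-1] = -4458.5200 N (compression)
  F[0-2] = -3100.7767 N (compression)
  F[1-2] = +2882.7876 N (tension)
  F[1-3] = +1485.7307 N (tension)
  F[2-3] = -2820.8143 N (compression)
  F[2-4] = -1056.0507 N (compression)
  F[3-4] = +2300.8268 N (tension)
  Rx@0 = +4994.7100 N
  Ry@0 = +4036.2629 N
  Ry@4 = -2044.1529 N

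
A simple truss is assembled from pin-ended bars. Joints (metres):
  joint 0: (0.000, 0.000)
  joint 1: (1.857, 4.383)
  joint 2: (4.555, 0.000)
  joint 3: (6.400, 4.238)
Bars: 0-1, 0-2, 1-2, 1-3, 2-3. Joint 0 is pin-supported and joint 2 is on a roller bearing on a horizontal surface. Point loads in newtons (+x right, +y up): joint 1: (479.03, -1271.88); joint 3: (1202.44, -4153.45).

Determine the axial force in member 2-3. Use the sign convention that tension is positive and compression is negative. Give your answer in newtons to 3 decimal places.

N=4 nodes, M=5 members, R=3 reactions → 2N=8, M+R=8
member 0 (0-1): L=4.7602, (cx,cy)=(0.3901,0.9208)
member 1 (0-2): L=4.5550, (cx,cy)=(1.0000,0.0000)
member 2 (1-2): L=5.1468, (cx,cy)=(0.5242,-0.8516)
member 3 (1-3): L=4.5453, (cx,cy)=(0.9995,-0.0319)
member 4 (2-3): L=4.6222, (cx,cy)=(0.3992,0.9169)
solve A·x = −loads:
  F[0-1] = +2724.5723 N (tension)
  F[0-2] = +618.5795 N (tension)
  F[1-2] = -4550.7149 N (compression)
  F[1-3] = +2970.8839 N (tension)
  F[2-3] = -4426.6124 N (compression)
  Rx@0 = -1681.4700 N
  Ry@0 = -2508.6964 N
  Ry@2 = +7934.0264 N

-4426.612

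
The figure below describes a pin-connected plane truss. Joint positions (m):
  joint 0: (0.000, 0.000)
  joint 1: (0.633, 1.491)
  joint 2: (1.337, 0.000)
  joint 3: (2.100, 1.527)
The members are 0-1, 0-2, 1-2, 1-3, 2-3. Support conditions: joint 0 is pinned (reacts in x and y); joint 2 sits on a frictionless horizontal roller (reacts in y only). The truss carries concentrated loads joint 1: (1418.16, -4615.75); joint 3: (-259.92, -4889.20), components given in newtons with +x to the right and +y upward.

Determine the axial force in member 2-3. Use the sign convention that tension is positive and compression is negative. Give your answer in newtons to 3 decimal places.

-5526.207

N=4 nodes, M=5 members, R=3 reactions → 2N=8, M+R=8
member 0 (0-1): L=1.6198, (cx,cy)=(0.3908,0.9205)
member 1 (0-2): L=1.3370, (cx,cy)=(1.0000,0.0000)
member 2 (1-2): L=1.6488, (cx,cy)=(0.4270,-0.9043)
member 3 (1-3): L=1.4674, (cx,cy)=(0.9997,0.0245)
member 4 (2-3): L=1.7070, (cx,cy)=(0.4470,0.8945)
solve A·x = −loads:
  F[0-1] = +1786.4474 N (tension)
  F[0-2] = +460.1184 N (tension)
  F[1-2] = -6862.9013 N (compression)
  F[1-3] = +2210.8455 N (tension)
  F[2-3] = -5526.2075 N (compression)
  Rx@0 = -1158.2400 N
  Ry@0 = -1644.3907 N
  Ry@2 = +11149.3407 N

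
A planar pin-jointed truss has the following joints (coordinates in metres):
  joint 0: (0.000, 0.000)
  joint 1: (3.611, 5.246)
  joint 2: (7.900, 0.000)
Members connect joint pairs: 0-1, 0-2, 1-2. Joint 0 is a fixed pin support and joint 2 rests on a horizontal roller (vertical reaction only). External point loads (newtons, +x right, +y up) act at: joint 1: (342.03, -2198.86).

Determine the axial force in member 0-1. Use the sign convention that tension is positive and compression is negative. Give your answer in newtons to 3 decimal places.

-1173.529

N=3 nodes, M=3 members, R=3 reactions → 2N=6, M+R=6
member 0 (0-1): L=6.3687, (cx,cy)=(0.5670,0.8237)
member 1 (0-2): L=7.9000, (cx,cy)=(1.0000,0.0000)
member 2 (1-2): L=6.7761, (cx,cy)=(0.6330,-0.7742)
solve A·x = −loads:
  F[0-1] = -1173.5294 N (compression)
  F[0-2] = +1007.4155 N (tension)
  F[1-2] = -1591.6032 N (compression)
  Rx@0 = -342.0300 N
  Ry@0 = +966.6609 N
  Ry@2 = +1232.1991 N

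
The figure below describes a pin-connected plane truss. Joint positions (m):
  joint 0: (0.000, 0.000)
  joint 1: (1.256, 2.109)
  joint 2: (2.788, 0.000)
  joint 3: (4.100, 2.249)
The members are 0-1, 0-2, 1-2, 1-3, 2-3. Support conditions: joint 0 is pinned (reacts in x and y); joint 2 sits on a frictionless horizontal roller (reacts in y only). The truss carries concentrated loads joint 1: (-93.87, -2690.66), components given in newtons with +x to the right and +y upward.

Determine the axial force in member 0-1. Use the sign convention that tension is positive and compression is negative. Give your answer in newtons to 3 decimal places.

-1803.492

N=4 nodes, M=5 members, R=3 reactions → 2N=8, M+R=8
member 0 (0-1): L=2.4547, (cx,cy)=(0.5117,0.8592)
member 1 (0-2): L=2.7880, (cx,cy)=(1.0000,0.0000)
member 2 (1-2): L=2.6067, (cx,cy)=(0.5877,-0.8091)
member 3 (1-3): L=2.8474, (cx,cy)=(0.9988,0.0492)
member 4 (2-3): L=2.6037, (cx,cy)=(0.5039,0.8638)
solve A·x = −loads:
  F[0-1] = -1803.4922 N (compression)
  F[0-2] = +828.9359 N (tension)
  F[1-2] = -1410.4376 N (compression)
  F[1-3] = -0.0000 N (compression)
  F[2-3] = -0.0000 N (compression)
  Rx@0 = +93.8700 N
  Ry@0 = +1549.5204 N
  Ry@2 = +1141.1396 N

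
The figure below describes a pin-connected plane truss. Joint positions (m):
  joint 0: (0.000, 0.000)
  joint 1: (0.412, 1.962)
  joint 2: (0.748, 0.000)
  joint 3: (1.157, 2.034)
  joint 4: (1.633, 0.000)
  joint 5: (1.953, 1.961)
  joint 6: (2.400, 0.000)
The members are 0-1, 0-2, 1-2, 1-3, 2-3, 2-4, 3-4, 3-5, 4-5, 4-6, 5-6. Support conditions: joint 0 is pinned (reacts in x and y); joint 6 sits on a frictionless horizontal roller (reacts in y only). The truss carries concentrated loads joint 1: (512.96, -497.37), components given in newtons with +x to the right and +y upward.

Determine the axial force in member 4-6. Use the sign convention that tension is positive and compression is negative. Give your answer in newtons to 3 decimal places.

N=7 nodes, M=11 members, R=3 reactions → 2N=14, M+R=14
member 0 (0-1): L=2.0048, (cx,cy)=(0.2055,0.9787)
member 1 (0-2): L=0.7480, (cx,cy)=(1.0000,0.0000)
member 2 (1-2): L=1.9906, (cx,cy)=(0.1688,-0.9857)
member 3 (1-3): L=0.7485, (cx,cy)=(0.9954,0.0962)
member 4 (2-3): L=2.0747, (cx,cy)=(0.1971,0.9804)
member 5 (2-4): L=0.8850, (cx,cy)=(1.0000,0.0000)
member 6 (3-4): L=2.0890, (cx,cy)=(0.2279,-0.9737)
member 7 (3-5): L=0.7993, (cx,cy)=(0.9958,-0.0913)
member 8 (4-5): L=1.9869, (cx,cy)=(0.1611,0.9869)
member 9 (4-6): L=0.7670, (cx,cy)=(1.0000,0.0000)
member 10 (5-6): L=2.0113, (cx,cy)=(0.2222,-0.9750)
solve A·x = −loads:
  F[0-1] = +7.5171 N (tension)
  F[0-2] = +511.4152 N (tension)
  F[1-2] = -553.0657 N (compression)
  F[1-3] = -420.0075 N (compression)
  F[2-3] = +556.0414 N (tension)
  F[2-4] = +308.4441 N (tension)
  F[3-4] = -500.0440 N (compression)
  F[3-5] = -195.3177 N (compression)
  F[4-5] = +493.3292 N (tension)
  F[4-6] = +115.0499 N (tension)
  F[5-6] = -517.6731 N (compression)
  Rx@0 = -512.9600 N
  Ry@0 = -7.3567 N
  Ry@6 = +504.7266 N

115.050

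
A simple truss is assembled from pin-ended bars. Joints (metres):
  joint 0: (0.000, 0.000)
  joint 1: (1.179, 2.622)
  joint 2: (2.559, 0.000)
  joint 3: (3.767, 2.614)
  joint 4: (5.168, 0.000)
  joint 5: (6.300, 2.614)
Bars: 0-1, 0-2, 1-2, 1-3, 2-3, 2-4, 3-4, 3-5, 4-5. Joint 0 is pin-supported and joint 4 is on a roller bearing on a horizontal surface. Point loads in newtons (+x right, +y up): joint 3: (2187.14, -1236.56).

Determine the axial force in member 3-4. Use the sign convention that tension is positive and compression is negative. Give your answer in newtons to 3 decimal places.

N=6 nodes, M=9 members, R=3 reactions → 2N=12, M+R=12
member 0 (0-1): L=2.8749, (cx,cy)=(0.4101,0.9120)
member 1 (0-2): L=2.5590, (cx,cy)=(1.0000,0.0000)
member 2 (1-2): L=2.9630, (cx,cy)=(0.4657,-0.8849)
member 3 (1-3): L=2.5880, (cx,cy)=(1.0000,-0.0031)
member 4 (2-3): L=2.8796, (cx,cy)=(0.4195,0.9078)
member 5 (2-4): L=2.6090, (cx,cy)=(1.0000,0.0000)
member 6 (3-4): L=2.9658, (cx,cy)=(0.4724,-0.8814)
member 7 (3-5): L=2.5330, (cx,cy)=(1.0000,0.0000)
member 8 (4-5): L=2.8486, (cx,cy)=(0.3974,0.9176)
solve A·x = −loads:
  F[0-1] = +845.4089 N (tension)
  F[0-2] = +1840.4342 N (tension)
  F[1-2] = -873.9514 N (compression)
  F[1-3] = +753.7492 N (tension)
  F[2-3] = +851.9641 N (tension)
  F[2-4] = +1075.9967 N (tension)
  F[3-4] = -2277.7728 N (compression)
  F[3-5] = -0.0000 N (compression)
  F[4-5] = +0.0000 N (tension)
  Rx@0 = -2187.1400 N
  Ry@0 = -771.0455 N
  Ry@4 = +2007.6055 N

-2277.773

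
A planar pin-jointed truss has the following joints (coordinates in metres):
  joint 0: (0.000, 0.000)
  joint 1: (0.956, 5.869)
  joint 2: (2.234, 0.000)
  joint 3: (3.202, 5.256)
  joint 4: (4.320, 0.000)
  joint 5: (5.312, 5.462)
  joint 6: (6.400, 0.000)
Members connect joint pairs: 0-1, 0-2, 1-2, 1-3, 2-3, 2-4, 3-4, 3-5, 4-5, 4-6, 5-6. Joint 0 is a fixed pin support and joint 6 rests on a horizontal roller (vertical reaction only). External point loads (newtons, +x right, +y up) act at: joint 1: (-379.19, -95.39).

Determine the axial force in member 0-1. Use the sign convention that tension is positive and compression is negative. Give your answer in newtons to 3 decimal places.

N=7 nodes, M=11 members, R=3 reactions → 2N=14, M+R=14
member 0 (0-1): L=5.9464, (cx,cy)=(0.1608,0.9870)
member 1 (0-2): L=2.2340, (cx,cy)=(1.0000,0.0000)
member 2 (1-2): L=6.0065, (cx,cy)=(0.2128,-0.9771)
member 3 (1-3): L=2.3282, (cx,cy)=(0.9647,-0.2633)
member 4 (2-3): L=5.3444, (cx,cy)=(0.1811,0.9835)
member 5 (2-4): L=2.0860, (cx,cy)=(1.0000,0.0000)
member 6 (3-4): L=5.3736, (cx,cy)=(0.2081,-0.9781)
member 7 (3-5): L=2.1200, (cx,cy)=(0.9953,0.0972)
member 8 (4-5): L=5.5514, (cx,cy)=(0.1787,0.9839)
member 9 (4-6): L=2.0800, (cx,cy)=(1.0000,0.0000)
member 10 (5-6): L=5.5693, (cx,cy)=(0.1954,-0.9807)
solve A·x = −loads:
  F[0-1] = -434.5226 N (compression)
  F[0-2] = -309.3314 N (compression)
  F[1-2] = +270.9966 N (tension)
  F[1-3] = +260.8772 N (tension)
  F[2-3] = -269.2447 N (compression)
  F[2-4] = -202.9052 N (compression)
  F[3-4] = +353.8456 N (tension)
  F[3-5] = +129.9007 N (tension)
  F[4-5] = -351.7643 N (compression)
  F[4-6] = -66.4274 N (compression)
  F[5-6] = +340.0318 N (tension)
  Rx@0 = +379.1900 N
  Ry@0 = +428.8702 N
  Ry@6 = -333.4802 N

-434.523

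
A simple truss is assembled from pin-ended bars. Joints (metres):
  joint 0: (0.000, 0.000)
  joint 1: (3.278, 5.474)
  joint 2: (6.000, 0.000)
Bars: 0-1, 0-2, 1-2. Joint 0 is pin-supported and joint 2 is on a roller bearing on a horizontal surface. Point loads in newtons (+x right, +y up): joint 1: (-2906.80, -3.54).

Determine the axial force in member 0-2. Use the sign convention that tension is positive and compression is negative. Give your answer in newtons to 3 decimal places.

N=3 nodes, M=3 members, R=3 reactions → 2N=6, M+R=6
member 0 (0-1): L=6.3804, (cx,cy)=(0.5138,0.8579)
member 1 (0-2): L=6.0000, (cx,cy)=(1.0000,0.0000)
member 2 (1-2): L=6.1134, (cx,cy)=(0.4452,-0.8954)
solve A·x = −loads:
  F[0-1] = -3092.9803 N (compression)
  F[0-2] = -1317.7566 N (compression)
  F[1-2] = +2959.5905 N (tension)
  Rx@0 = +2906.8000 N
  Ry@0 = +2653.5765 N
  Ry@2 = -2650.0365 N

-1317.757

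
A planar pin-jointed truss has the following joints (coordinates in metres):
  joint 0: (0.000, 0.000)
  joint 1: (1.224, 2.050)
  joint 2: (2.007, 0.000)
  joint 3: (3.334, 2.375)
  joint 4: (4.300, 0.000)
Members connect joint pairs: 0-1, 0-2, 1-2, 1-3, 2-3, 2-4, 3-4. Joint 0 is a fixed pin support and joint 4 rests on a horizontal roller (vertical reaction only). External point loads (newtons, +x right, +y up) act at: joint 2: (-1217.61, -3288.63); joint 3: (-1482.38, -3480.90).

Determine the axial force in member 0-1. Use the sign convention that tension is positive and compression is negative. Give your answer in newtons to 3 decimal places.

-3906.857

N=5 nodes, M=7 members, R=3 reactions → 2N=10, M+R=10
member 0 (0-1): L=2.3876, (cx,cy)=(0.5126,0.8586)
member 1 (0-2): L=2.0070, (cx,cy)=(1.0000,0.0000)
member 2 (1-2): L=2.1944, (cx,cy)=(0.3568,-0.9342)
member 3 (1-3): L=2.1349, (cx,cy)=(0.9883,0.1522)
member 4 (2-3): L=2.7206, (cx,cy)=(0.4878,0.8730)
member 5 (2-4): L=2.2930, (cx,cy)=(1.0000,0.0000)
member 6 (3-4): L=2.5639, (cx,cy)=(0.3768,-0.9263)
solve A·x = −loads:
  F[0-1] = -3906.8568 N (compression)
  F[0-2] = -697.1524 N (compression)
  F[1-2] = +3079.3867 N (tension)
  F[1-3] = -3138.1702 N (compression)
  F[2-3] = +471.8779 N (tension)
  F[2-4] = +1389.0487 N (tension)
  F[3-4] = -3686.7864 N (compression)
  Rx@0 = +2699.9900 N
  Ry@0 = +3354.4257 N
  Ry@4 = +3415.1043 N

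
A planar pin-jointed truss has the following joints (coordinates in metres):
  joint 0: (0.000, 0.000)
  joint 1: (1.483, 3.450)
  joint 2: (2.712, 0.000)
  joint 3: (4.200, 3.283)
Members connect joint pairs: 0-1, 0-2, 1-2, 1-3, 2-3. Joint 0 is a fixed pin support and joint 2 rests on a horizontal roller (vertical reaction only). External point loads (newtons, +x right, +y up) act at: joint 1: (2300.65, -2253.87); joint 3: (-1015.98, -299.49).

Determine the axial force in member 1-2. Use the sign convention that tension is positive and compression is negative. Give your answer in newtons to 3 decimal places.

N=4 nodes, M=5 members, R=3 reactions → 2N=8, M+R=8
member 0 (0-1): L=3.7552, (cx,cy)=(0.3949,0.9187)
member 1 (0-2): L=2.7120, (cx,cy)=(1.0000,0.0000)
member 2 (1-2): L=3.6624, (cx,cy)=(0.3356,-0.9420)
member 3 (1-3): L=2.7221, (cx,cy)=(0.9981,-0.0613)
member 4 (2-3): L=3.6045, (cx,cy)=(0.4128,0.9108)
solve A·x = −loads:
  F[0-1] = +914.0512 N (tension)
  F[0-2] = +923.6971 N (tension)
  F[1-2] = -3228.1786 N (compression)
  F[1-3] = -857.9966 N (compression)
  F[2-3] = -386.6079 N (compression)
  Rx@0 = -1284.6700 N
  Ry@0 = -839.7548 N
  Ry@2 = +3393.1148 N

-3228.179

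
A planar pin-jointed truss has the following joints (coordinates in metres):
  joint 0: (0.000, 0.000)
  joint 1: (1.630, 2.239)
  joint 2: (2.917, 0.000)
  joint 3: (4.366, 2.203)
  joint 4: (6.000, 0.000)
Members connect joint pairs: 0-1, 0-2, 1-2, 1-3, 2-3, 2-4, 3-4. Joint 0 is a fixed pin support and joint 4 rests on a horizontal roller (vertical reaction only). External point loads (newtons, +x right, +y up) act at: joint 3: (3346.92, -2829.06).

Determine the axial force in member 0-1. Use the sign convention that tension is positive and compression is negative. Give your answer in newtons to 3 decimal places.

567.045

N=5 nodes, M=7 members, R=3 reactions → 2N=10, M+R=10
member 0 (0-1): L=2.7695, (cx,cy)=(0.5886,0.8085)
member 1 (0-2): L=2.9170, (cx,cy)=(1.0000,0.0000)
member 2 (1-2): L=2.5825, (cx,cy)=(0.4983,-0.8670)
member 3 (1-3): L=2.7362, (cx,cy)=(0.9999,-0.0132)
member 4 (2-3): L=2.6368, (cx,cy)=(0.5495,0.8355)
member 5 (2-4): L=3.0830, (cx,cy)=(1.0000,0.0000)
member 6 (3-4): L=2.7428, (cx,cy)=(0.5957,-0.8032)
solve A·x = −loads:
  F[0-1] = +567.0447 N (tension)
  F[0-2] = +3013.1812 N (tension)
  F[1-2] = -537.9016 N (compression)
  F[1-3] = +601.8528 N (tension)
  F[2-3] = +558.1826 N (tension)
  F[2-4] = +2438.3835 N (tension)
  F[3-4] = -4093.0802 N (compression)
  Rx@0 = -3346.9200 N
  Ry@0 = -458.4301 N
  Ry@4 = +3287.4901 N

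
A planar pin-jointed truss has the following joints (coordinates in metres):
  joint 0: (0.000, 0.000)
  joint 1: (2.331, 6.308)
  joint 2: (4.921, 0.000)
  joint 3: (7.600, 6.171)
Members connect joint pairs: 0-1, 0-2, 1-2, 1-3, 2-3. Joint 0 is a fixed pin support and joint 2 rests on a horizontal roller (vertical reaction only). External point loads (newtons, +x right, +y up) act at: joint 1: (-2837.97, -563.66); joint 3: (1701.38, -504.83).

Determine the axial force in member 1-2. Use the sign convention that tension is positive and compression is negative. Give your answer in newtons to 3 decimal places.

N=4 nodes, M=5 members, R=3 reactions → 2N=8, M+R=8
member 0 (0-1): L=6.7249, (cx,cy)=(0.3466,0.9380)
member 1 (0-2): L=4.9210, (cx,cy)=(1.0000,0.0000)
member 2 (1-2): L=6.8190, (cx,cy)=(0.3798,-0.9251)
member 3 (1-3): L=5.2708, (cx,cy)=(0.9997,-0.0260)
member 4 (2-3): L=6.7274, (cx,cy)=(0.3982,0.9173)
solve A·x = −loads:
  F[0-1] = -1627.0070 N (compression)
  F[0-2] = -572.6341 N (compression)
  F[1-2] = +987.0728 N (tension)
  F[1-3] = +1899.7456 N (tension)
  F[2-3] = -496.5183 N (compression)
  Rx@0 = +1136.5900 N
  Ry@0 = +1526.1407 N
  Ry@2 = -457.6507 N

987.073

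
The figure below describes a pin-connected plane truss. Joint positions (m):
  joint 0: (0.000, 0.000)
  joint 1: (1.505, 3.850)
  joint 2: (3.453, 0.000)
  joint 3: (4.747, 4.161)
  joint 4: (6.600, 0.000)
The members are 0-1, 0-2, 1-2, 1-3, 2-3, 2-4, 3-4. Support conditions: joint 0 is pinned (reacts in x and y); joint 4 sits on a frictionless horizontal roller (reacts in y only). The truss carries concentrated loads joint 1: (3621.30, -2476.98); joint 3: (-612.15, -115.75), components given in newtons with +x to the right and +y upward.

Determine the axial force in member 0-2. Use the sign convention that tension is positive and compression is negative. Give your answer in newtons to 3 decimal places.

3094.430

N=5 nodes, M=7 members, R=3 reactions → 2N=10, M+R=10
member 0 (0-1): L=4.1337, (cx,cy)=(0.3641,0.9314)
member 1 (0-2): L=3.4530, (cx,cy)=(1.0000,0.0000)
member 2 (1-2): L=4.3148, (cx,cy)=(0.4515,-0.8923)
member 3 (1-3): L=3.2569, (cx,cy)=(0.9954,0.0955)
member 4 (2-3): L=4.3576, (cx,cy)=(0.2970,0.9549)
member 5 (2-4): L=3.1470, (cx,cy)=(1.0000,0.0000)
member 6 (3-4): L=4.5549, (cx,cy)=(0.4068,-0.9135)
solve A·x = −loads:
  F[0-1] = -234.2350 N (compression)
  F[0-2] = +3094.4303 N (tension)
  F[1-2] = -2794.3614 N (compression)
  F[1-3] = -2456.2258 N (compression)
  F[2-3] = +2611.1514 N (tension)
  F[2-4] = +1057.4574 N (tension)
  F[3-4] = -2599.3853 N (compression)
  Rx@0 = -3009.1500 N
  Ry@0 = +218.1589 N
  Ry@4 = +2374.5711 N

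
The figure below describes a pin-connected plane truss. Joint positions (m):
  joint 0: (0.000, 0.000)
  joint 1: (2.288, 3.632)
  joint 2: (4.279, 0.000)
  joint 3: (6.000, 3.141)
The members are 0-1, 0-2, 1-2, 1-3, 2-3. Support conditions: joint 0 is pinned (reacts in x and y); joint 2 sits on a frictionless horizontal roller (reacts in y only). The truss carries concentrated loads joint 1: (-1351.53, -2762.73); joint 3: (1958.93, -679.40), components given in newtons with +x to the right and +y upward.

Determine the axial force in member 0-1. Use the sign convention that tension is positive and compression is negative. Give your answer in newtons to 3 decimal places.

N=4 nodes, M=5 members, R=3 reactions → 2N=8, M+R=8
member 0 (0-1): L=4.2926, (cx,cy)=(0.5330,0.8461)
member 1 (0-2): L=4.2790, (cx,cy)=(1.0000,0.0000)
member 2 (1-2): L=4.1419, (cx,cy)=(0.4807,-0.8769)
member 3 (1-3): L=3.7443, (cx,cy)=(0.9914,-0.1311)
member 4 (2-3): L=3.5816, (cx,cy)=(0.4805,0.8770)
solve A·x = −loads:
  F[0-1] = -852.6745 N (compression)
  F[0-2] = +1061.8849 N (tension)
  F[1-2] = -2655.7460 N (compression)
  F[1-3] = +2192.5817 N (tension)
  F[2-3] = -446.8520 N (compression)
  Rx@0 = -607.4000 N
  Ry@0 = +721.4550 N
  Ry@2 = +2720.6750 N

-852.674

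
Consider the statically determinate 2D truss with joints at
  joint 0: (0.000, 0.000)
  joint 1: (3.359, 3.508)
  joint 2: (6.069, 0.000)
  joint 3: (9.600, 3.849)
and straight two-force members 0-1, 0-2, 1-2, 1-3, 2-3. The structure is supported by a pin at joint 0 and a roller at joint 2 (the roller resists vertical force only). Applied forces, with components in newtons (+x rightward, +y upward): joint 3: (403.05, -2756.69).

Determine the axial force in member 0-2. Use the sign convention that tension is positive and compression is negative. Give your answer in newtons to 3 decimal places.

N=4 nodes, M=5 members, R=3 reactions → 2N=8, M+R=8
member 0 (0-1): L=4.8568, (cx,cy)=(0.6916,0.7223)
member 1 (0-2): L=6.0690, (cx,cy)=(1.0000,0.0000)
member 2 (1-2): L=4.4329, (cx,cy)=(0.6113,-0.7914)
member 3 (1-3): L=6.2503, (cx,cy)=(0.9985,0.0546)
member 4 (2-3): L=5.2233, (cx,cy)=(0.6760,0.7369)
solve A·x = −loads:
  F[0-1] = +2574.4665 N (tension)
  F[0-2] = -1377.4542 N (compression)
  F[1-2] = -2136.6025 N (compression)
  F[1-3] = +3091.3090 N (tension)
  F[2-3] = -3969.8411 N (compression)
  Rx@0 = -403.0500 N
  Ry@0 = -1859.4846 N
  Ry@2 = +4616.1746 N

-1377.454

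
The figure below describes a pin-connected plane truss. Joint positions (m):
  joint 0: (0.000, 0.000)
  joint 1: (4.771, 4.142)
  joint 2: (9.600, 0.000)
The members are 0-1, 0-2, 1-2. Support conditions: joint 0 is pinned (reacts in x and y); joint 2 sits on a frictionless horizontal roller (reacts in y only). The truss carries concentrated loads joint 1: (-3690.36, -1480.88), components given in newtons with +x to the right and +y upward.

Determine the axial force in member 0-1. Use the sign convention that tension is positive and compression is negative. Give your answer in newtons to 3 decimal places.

N=3 nodes, M=3 members, R=3 reactions → 2N=6, M+R=6
member 0 (0-1): L=6.3181, (cx,cy)=(0.7551,0.6556)
member 1 (0-2): L=9.6000, (cx,cy)=(1.0000,0.0000)
member 2 (1-2): L=6.3620, (cx,cy)=(0.7590,-0.6511)
solve A·x = −loads:
  F[0-1] = -3565.0382 N (compression)
  F[0-2] = -998.2926 N (compression)
  F[1-2] = +1315.2135 N (tension)
  Rx@0 = +3690.3600 N
  Ry@0 = +2337.1501 N
  Ry@2 = -856.2701 N

-3565.038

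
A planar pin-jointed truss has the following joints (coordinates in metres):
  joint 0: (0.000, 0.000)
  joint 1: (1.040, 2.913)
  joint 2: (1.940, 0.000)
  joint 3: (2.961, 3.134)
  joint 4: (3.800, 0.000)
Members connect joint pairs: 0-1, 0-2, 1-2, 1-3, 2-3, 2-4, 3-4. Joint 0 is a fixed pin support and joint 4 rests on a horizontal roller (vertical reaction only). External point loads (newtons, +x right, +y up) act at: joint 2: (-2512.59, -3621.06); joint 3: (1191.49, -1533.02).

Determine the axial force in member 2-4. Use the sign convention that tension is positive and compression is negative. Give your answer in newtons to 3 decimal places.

N=5 nodes, M=7 members, R=3 reactions → 2N=10, M+R=10
member 0 (0-1): L=3.0931, (cx,cy)=(0.3362,0.9418)
member 1 (0-2): L=1.9400, (cx,cy)=(1.0000,0.0000)
member 2 (1-2): L=3.0489, (cx,cy)=(0.2952,-0.9554)
member 3 (1-3): L=1.9337, (cx,cy)=(0.9934,0.1143)
member 4 (2-3): L=3.2961, (cx,cy)=(0.3098,0.9508)
member 5 (2-4): L=1.8600, (cx,cy)=(1.0000,0.0000)
member 6 (3-4): L=3.2444, (cx,cy)=(0.2586,-0.9660)
solve A·x = −loads:
  F[0-1] = -1197.9702 N (compression)
  F[0-2] = -918.3017 N (compression)
  F[1-2] = +1093.4758 N (tension)
  F[1-3] = -730.3694 N (compression)
  F[2-3] = +2709.5815 N (tension)
  F[2-4] = +1077.7583 N (tension)
  F[3-4] = -4167.6241 N (compression)
  Rx@0 = +1321.1000 N
  Ry@0 = +1128.2226 N
  Ry@4 = +4025.8574 N

1077.758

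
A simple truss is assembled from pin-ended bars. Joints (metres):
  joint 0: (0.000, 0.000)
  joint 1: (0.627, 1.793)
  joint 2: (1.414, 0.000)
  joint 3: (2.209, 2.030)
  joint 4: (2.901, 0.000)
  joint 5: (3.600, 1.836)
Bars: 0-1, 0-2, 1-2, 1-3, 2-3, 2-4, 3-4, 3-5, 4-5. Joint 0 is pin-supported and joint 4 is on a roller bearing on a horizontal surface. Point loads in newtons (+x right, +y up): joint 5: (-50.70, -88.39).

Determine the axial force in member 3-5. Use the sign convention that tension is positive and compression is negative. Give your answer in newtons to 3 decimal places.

-16.345

N=6 nodes, M=9 members, R=3 reactions → 2N=12, M+R=12
member 0 (0-1): L=1.8995, (cx,cy)=(0.3301,0.9439)
member 1 (0-2): L=1.4140, (cx,cy)=(1.0000,0.0000)
member 2 (1-2): L=1.9581, (cx,cy)=(0.4019,-0.9157)
member 3 (1-3): L=1.5997, (cx,cy)=(0.9890,0.1482)
member 4 (2-3): L=2.1801, (cx,cy)=(0.3647,0.9311)
member 5 (2-4): L=1.4870, (cx,cy)=(1.0000,0.0000)
member 6 (3-4): L=2.1447, (cx,cy)=(0.3227,-0.9465)
member 7 (3-5): L=1.4045, (cx,cy)=(0.9904,-0.1381)
member 8 (4-5): L=1.9646, (cx,cy)=(0.3558,0.9346)
solve A·x = −loads:
  F[0-1] = -11.4303 N (compression)
  F[0-2] = -46.9270 N (compression)
  F[1-2] = +10.4770 N (tension)
  F[1-3] = -8.0730 N (compression)
  F[2-3] = -10.3030 N (compression)
  F[2-4] = -38.9590 N (compression)
  F[3-4] = +13.7846 N (tension)
  F[3-5] = -16.3454 N (compression)
  F[4-5] = -96.9951 N (compression)
  Rx@0 = +50.7000 N
  Ry@0 = +10.7896 N
  Ry@4 = +77.6004 N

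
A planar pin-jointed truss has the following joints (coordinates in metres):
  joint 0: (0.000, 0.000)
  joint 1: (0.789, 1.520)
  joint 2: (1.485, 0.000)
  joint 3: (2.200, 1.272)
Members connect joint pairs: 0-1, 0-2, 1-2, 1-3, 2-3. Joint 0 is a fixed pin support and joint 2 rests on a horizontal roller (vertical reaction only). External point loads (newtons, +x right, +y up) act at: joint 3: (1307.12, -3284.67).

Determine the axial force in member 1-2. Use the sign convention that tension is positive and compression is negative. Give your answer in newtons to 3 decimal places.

N=4 nodes, M=5 members, R=3 reactions → 2N=8, M+R=8
member 0 (0-1): L=1.7126, (cx,cy)=(0.4607,0.8876)
member 1 (0-2): L=1.4850, (cx,cy)=(1.0000,0.0000)
member 2 (1-2): L=1.6718, (cx,cy)=(0.4163,-0.9092)
member 3 (1-3): L=1.4326, (cx,cy)=(0.9849,-0.1731)
member 4 (2-3): L=1.4592, (cx,cy)=(0.4900,0.8717)
solve A·x = −loads:
  F[0-1] = +3043.3646 N (tension)
  F[0-2] = -94.9859 N (compression)
  F[1-2] = -3525.6358 N (compression)
  F[1-3] = +2913.9086 N (tension)
  F[2-3] = -3189.3750 N (compression)
  Rx@0 = -1307.1200 N
  Ry@0 = -2701.1419 N
  Ry@2 = +5985.8119 N

-3525.636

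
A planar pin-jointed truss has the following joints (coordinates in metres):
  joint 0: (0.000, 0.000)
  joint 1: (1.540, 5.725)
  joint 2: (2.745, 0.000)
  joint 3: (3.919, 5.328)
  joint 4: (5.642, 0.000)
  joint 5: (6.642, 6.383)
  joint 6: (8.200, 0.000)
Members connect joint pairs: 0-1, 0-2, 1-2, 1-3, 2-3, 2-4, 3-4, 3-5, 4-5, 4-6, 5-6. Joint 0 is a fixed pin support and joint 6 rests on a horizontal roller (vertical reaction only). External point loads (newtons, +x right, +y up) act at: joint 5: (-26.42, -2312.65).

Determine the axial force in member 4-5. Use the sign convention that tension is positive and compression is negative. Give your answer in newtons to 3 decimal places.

-295.833

N=7 nodes, M=11 members, R=3 reactions → 2N=14, M+R=14
member 0 (0-1): L=5.9285, (cx,cy)=(0.2598,0.9657)
member 1 (0-2): L=2.7450, (cx,cy)=(1.0000,0.0000)
member 2 (1-2): L=5.8504, (cx,cy)=(0.2060,-0.9786)
member 3 (1-3): L=2.4119, (cx,cy)=(0.9864,-0.1646)
member 4 (2-3): L=5.4558, (cx,cy)=(0.2152,0.9766)
member 5 (2-4): L=2.8970, (cx,cy)=(1.0000,0.0000)
member 6 (3-4): L=5.5997, (cx,cy)=(0.3077,-0.9515)
member 7 (3-5): L=2.9202, (cx,cy)=(0.9325,0.3613)
member 8 (4-5): L=6.4609, (cx,cy)=(0.1548,0.9879)
member 9 (4-6): L=2.5580, (cx,cy)=(1.0000,0.0000)
member 10 (5-6): L=6.5704, (cx,cy)=(0.2371,-0.9715)
solve A·x = −loads:
  F[0-1] = -476.3200 N (compression)
  F[0-2] = +97.3097 N (tension)
  F[1-2] = +509.0268 N (tension)
  F[1-3] = -231.7334 N (compression)
  F[2-3] = -510.0616 N (compression)
  F[2-4] = +311.9095 N (tension)
  F[3-4] = +307.1702 N (tension)
  F[3-5] = -464.1964 N (compression)
  F[4-5] = -295.8327 N (compression)
  F[4-6] = +452.2132 N (tension)
  F[5-6] = -1907.0718 N (compression)
  Rx@0 = +26.4200 N
  Ry@0 = +459.9692 N
  Ry@6 = +1852.6808 N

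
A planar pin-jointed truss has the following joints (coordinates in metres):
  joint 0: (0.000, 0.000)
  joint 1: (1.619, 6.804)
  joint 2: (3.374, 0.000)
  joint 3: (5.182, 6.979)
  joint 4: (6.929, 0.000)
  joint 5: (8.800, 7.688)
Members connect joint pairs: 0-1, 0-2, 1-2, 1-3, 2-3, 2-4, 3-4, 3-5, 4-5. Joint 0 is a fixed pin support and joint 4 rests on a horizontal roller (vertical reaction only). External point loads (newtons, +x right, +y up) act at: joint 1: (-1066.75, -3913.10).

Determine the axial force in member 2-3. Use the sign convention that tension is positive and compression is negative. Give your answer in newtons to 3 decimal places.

N=6 nodes, M=9 members, R=3 reactions → 2N=12, M+R=12
member 0 (0-1): L=6.9940, (cx,cy)=(0.2315,0.9728)
member 1 (0-2): L=3.3740, (cx,cy)=(1.0000,0.0000)
member 2 (1-2): L=7.0267, (cx,cy)=(0.2498,-0.9683)
member 3 (1-3): L=3.5673, (cx,cy)=(0.9988,0.0491)
member 4 (2-3): L=7.2094, (cx,cy)=(0.2508,0.9680)
member 5 (2-4): L=3.5550, (cx,cy)=(1.0000,0.0000)
member 6 (3-4): L=7.1943, (cx,cy)=(0.2428,-0.9701)
member 7 (3-5): L=3.6868, (cx,cy)=(0.9813,0.1923)
member 8 (4-5): L=7.9124, (cx,cy)=(0.2365,0.9716)
solve A·x = −loads:
  F[0-1] = -4159.2598 N (compression)
  F[0-2] = -103.9428 N (compression)
  F[1-2] = +141.0326 N (tension)
  F[1-3] = +68.8011 N (tension)
  F[2-3] = -141.0711 N (compression)
  F[2-4] = -33.3399 N (compression)
  F[3-4] = +137.2972 N (tension)
  F[3-5] = +0.0000 N (tension)
  F[4-5] = +0.0000 N (tension)
  Rx@0 = +1066.7500 N
  Ry@0 = +4046.2878 N
  Ry@4 = -133.1878 N

-141.071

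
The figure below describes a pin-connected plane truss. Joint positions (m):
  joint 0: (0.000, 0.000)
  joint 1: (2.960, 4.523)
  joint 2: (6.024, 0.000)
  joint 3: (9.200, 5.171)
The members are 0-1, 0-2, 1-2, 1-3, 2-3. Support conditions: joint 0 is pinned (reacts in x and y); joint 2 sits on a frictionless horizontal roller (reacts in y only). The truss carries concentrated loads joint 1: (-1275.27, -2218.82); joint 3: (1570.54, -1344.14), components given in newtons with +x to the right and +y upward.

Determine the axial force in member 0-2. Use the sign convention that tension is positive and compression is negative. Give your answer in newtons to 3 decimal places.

314.418

N=4 nodes, M=5 members, R=3 reactions → 2N=8, M+R=8
member 0 (0-1): L=5.4055, (cx,cy)=(0.5476,0.8367)
member 1 (0-2): L=6.0240, (cx,cy)=(1.0000,0.0000)
member 2 (1-2): L=5.4631, (cx,cy)=(0.5609,-0.8279)
member 3 (1-3): L=6.2736, (cx,cy)=(0.9947,0.1033)
member 4 (2-3): L=6.0685, (cx,cy)=(0.5234,0.8521)
solve A·x = −loads:
  F[0-1] = -34.9683 N (compression)
  F[0-2] = +314.4184 N (tension)
  F[1-2] = -2323.6447 N (compression)
  F[1-3] = +2573.1058 N (tension)
  F[2-3] = -1889.3297 N (compression)
  Rx@0 = -295.2700 N
  Ry@0 = +29.2596 N
  Ry@2 = +3533.7004 N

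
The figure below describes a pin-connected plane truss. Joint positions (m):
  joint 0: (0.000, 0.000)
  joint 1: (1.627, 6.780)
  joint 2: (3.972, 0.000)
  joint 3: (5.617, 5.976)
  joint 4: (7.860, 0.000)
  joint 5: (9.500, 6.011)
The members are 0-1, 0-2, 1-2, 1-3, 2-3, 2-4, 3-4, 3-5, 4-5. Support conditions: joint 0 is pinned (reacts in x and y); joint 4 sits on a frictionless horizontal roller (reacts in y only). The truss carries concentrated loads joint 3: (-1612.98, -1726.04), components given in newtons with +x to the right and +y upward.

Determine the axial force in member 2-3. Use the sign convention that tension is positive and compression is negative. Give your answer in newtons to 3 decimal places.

-2009.080

N=6 nodes, M=9 members, R=3 reactions → 2N=12, M+R=12
member 0 (0-1): L=6.9725, (cx,cy)=(0.2333,0.9724)
member 1 (0-2): L=3.9720, (cx,cy)=(1.0000,0.0000)
member 2 (1-2): L=7.1741, (cx,cy)=(0.3269,-0.9451)
member 3 (1-3): L=4.0702, (cx,cy)=(0.9803,-0.1975)
member 4 (2-3): L=6.1983, (cx,cy)=(0.2654,0.9641)
member 5 (2-4): L=3.8880, (cx,cy)=(1.0000,0.0000)
member 6 (3-4): L=6.3831, (cx,cy)=(0.3514,-0.9362)
member 7 (3-5): L=3.8832, (cx,cy)=(1.0000,0.0090)
member 8 (4-5): L=6.2307, (cx,cy)=(0.2632,0.9647)
solve A·x = −loads:
  F[0-1] = -1767.7154 N (compression)
  F[0-2] = -1200.4910 N (compression)
  F[1-2] = +2049.6215 N (tension)
  F[1-3] = -1104.2084 N (compression)
  F[2-3] = -2009.0804 N (compression)
  F[2-4] = +2.6741 N (tension)
  F[3-4] = -7.6098 N (compression)
  F[3-5] = -0.0000 N (compression)
  F[4-5] = +0.0000 N (tension)
  Rx@0 = +1612.9800 N
  Ry@0 = +1718.9155 N
  Ry@4 = +7.1245 N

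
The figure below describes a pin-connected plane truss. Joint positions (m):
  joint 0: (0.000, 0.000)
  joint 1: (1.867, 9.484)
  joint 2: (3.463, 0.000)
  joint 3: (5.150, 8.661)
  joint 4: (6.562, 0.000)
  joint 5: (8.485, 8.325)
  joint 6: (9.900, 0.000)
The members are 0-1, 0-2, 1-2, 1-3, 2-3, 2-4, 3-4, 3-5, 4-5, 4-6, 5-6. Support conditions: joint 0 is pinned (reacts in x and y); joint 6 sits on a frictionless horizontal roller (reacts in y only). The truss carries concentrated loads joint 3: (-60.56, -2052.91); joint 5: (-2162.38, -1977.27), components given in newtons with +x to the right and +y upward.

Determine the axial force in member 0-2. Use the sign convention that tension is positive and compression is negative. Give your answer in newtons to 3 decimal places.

N=7 nodes, M=11 members, R=3 reactions → 2N=14, M+R=14
member 0 (0-1): L=9.6660, (cx,cy)=(0.1932,0.9812)
member 1 (0-2): L=3.4630, (cx,cy)=(1.0000,0.0000)
member 2 (1-2): L=9.6174, (cx,cy)=(0.1660,-0.9861)
member 3 (1-3): L=3.3846, (cx,cy)=(0.9700,-0.2432)
member 4 (2-3): L=8.8238, (cx,cy)=(0.1912,0.9816)
member 5 (2-4): L=3.0990, (cx,cy)=(1.0000,0.0000)
member 6 (3-4): L=8.7753, (cx,cy)=(0.1609,-0.9870)
member 7 (3-5): L=3.3519, (cx,cy)=(0.9950,-0.1002)
member 8 (4-5): L=8.5442, (cx,cy)=(0.2251,0.9743)
member 9 (4-6): L=3.3380, (cx,cy)=(1.0000,0.0000)
member 10 (5-6): L=8.4444, (cx,cy)=(0.1676,-0.9859)
solve A·x = −loads:
  F[0-1] = -3199.1812 N (compression)
  F[0-2] = -1605.0154 N (compression)
  F[1-2] = +3487.2711 N (tension)
  F[1-3] = -1233.6647 N (compression)
  F[2-3] = -3503.5456 N (compression)
  F[2-4] = -356.4663 N (compression)
  F[3-4] = +1306.1669 N (tension)
  F[3-5] = -2026.2893 N (compression)
  F[4-5] = -1323.0928 N (compression)
  F[4-6] = +151.4844 N (tension)
  F[5-6] = -904.0245 N (compression)
  Rx@0 = +2222.9400 N
  Ry@0 = +3138.9377 N
  Ry@6 = +891.2423 N

-1605.015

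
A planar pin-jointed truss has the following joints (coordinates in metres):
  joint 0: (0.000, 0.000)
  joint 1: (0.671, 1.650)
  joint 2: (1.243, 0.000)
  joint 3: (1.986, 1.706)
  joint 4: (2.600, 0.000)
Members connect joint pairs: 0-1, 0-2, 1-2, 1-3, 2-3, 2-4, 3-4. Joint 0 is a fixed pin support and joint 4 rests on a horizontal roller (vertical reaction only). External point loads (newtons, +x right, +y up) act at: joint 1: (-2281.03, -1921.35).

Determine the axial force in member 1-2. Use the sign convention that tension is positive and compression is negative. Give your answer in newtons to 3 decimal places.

N=5 nodes, M=7 members, R=3 reactions → 2N=10, M+R=10
member 0 (0-1): L=1.7812, (cx,cy)=(0.3767,0.9263)
member 1 (0-2): L=1.2430, (cx,cy)=(1.0000,0.0000)
member 2 (1-2): L=1.7463, (cx,cy)=(0.3275,-0.9448)
member 3 (1-3): L=1.3162, (cx,cy)=(0.9991,0.0425)
member 4 (2-3): L=1.8608, (cx,cy)=(0.3993,0.9168)
member 5 (2-4): L=1.3570, (cx,cy)=(1.0000,0.0000)
member 6 (3-4): L=1.8131, (cx,cy)=(0.3386,-0.9409)
solve A·x = −loads:
  F[0-1] = -3101.5563 N (compression)
  F[0-2] = -1112.6479 N (compression)
  F[1-2] = +1042.0517 N (tension)
  F[1-3] = +772.0301 N (tension)
  F[2-3] = -1073.8923 N (compression)
  F[2-4] = -342.5302 N (compression)
  F[3-4] = +1011.4836 N (tension)
  Rx@0 = +2281.0300 N
  Ry@0 = +2873.0706 N
  Ry@4 = -951.7206 N

1042.052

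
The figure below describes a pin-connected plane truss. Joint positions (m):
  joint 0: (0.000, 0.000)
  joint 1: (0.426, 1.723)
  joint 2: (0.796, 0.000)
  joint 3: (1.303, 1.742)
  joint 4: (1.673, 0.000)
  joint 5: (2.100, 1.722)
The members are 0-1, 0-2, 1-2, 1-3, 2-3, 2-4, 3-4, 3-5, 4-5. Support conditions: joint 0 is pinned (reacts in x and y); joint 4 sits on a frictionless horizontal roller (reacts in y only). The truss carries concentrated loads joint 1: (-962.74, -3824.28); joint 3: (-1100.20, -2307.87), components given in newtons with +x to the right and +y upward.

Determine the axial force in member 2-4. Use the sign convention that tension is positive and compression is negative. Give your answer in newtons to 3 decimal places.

N=6 nodes, M=9 members, R=3 reactions → 2N=12, M+R=12
member 0 (0-1): L=1.7749, (cx,cy)=(0.2400,0.9708)
member 1 (0-2): L=0.7960, (cx,cy)=(1.0000,0.0000)
member 2 (1-2): L=1.7623, (cx,cy)=(0.2100,-0.9777)
member 3 (1-3): L=0.8772, (cx,cy)=(0.9998,0.0217)
member 4 (2-3): L=1.8143, (cx,cy)=(0.2794,0.9602)
member 5 (2-4): L=0.8770, (cx,cy)=(1.0000,0.0000)
member 6 (3-4): L=1.7809, (cx,cy)=(0.2078,-0.9782)
member 7 (3-5): L=0.7973, (cx,cy)=(0.9997,-0.0251)
member 8 (4-5): L=1.7742, (cx,cy)=(0.2407,0.9706)
solve A·x = −loads:
  F[0-1] = -5663.5421 N (compression)
  F[0-2] = -703.5993 N (compression)
  F[1-2] = +1695.1918 N (tension)
  F[1-3] = -752.6919 N (compression)
  F[2-3] = -1726.1780 N (compression)
  F[2-4] = +134.6951 N (tension)
  F[3-4] = -648.3061 N (compression)
  F[3-5] = -0.0000 N (compression)
  F[4-5] = +0.0000 N (tension)
  Rx@0 = +2062.9400 N
  Ry@0 = +5497.9907 N
  Ry@4 = +634.1593 N

134.695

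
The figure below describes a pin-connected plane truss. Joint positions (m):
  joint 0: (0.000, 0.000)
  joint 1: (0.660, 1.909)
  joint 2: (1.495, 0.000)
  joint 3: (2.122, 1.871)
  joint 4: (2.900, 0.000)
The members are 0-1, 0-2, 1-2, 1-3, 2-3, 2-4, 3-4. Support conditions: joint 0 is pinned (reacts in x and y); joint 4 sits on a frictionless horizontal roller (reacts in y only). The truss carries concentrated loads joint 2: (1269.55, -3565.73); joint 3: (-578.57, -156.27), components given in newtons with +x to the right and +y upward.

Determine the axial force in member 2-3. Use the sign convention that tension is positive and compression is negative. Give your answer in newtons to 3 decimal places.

N=5 nodes, M=7 members, R=3 reactions → 2N=10, M+R=10
member 0 (0-1): L=2.0199, (cx,cy)=(0.3268,0.9451)
member 1 (0-2): L=1.4950, (cx,cy)=(1.0000,0.0000)
member 2 (1-2): L=2.0836, (cx,cy)=(0.4007,-0.9162)
member 3 (1-3): L=1.4625, (cx,cy)=(0.9997,-0.0260)
member 4 (2-3): L=1.9733, (cx,cy)=(0.3177,0.9482)
member 5 (2-4): L=1.4050, (cx,cy)=(1.0000,0.0000)
member 6 (3-4): L=2.0263, (cx,cy)=(0.3839,-0.9234)
solve A·x = −loads:
  F[0-1] = -2267.1821 N (compression)
  F[0-2] = +1431.7896 N (tension)
  F[1-2] = +2386.8975 N (tension)
  F[1-3] = -1697.9160 N (compression)
  F[2-3] = +1454.2431 N (tension)
  F[2-4] = +656.6904 N (tension)
  F[3-4] = -1710.3562 N (compression)
  Rx@0 = -690.9800 N
  Ry@0 = +2142.7356 N
  Ry@4 = +1579.2644 N

1454.243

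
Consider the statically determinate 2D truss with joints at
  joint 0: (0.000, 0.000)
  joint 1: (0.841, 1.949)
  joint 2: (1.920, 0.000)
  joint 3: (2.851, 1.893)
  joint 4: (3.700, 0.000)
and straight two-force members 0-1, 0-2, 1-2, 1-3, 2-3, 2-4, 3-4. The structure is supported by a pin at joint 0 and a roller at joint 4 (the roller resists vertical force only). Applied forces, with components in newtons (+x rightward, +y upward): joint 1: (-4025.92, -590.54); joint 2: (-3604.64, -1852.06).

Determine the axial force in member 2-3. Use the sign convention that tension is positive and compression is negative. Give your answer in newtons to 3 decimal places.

-1113.153

N=5 nodes, M=7 members, R=3 reactions → 2N=10, M+R=10
member 0 (0-1): L=2.1227, (cx,cy)=(0.3962,0.9182)
member 1 (0-2): L=1.9200, (cx,cy)=(1.0000,0.0000)
member 2 (1-2): L=2.2277, (cx,cy)=(0.4843,-0.8749)
member 3 (1-3): L=2.0108, (cx,cy)=(0.9996,-0.0278)
member 4 (2-3): L=2.1096, (cx,cy)=(0.4413,0.8973)
member 5 (2-4): L=1.7800, (cx,cy)=(1.0000,0.0000)
member 6 (3-4): L=2.0747, (cx,cy)=(0.4092,-0.9124)
solve A·x = −loads:
  F[0-1] = -3777.0704 N (compression)
  F[0-2] = -6134.1136 N (compression)
  F[1-2] = +3258.6826 N (tension)
  F[1-3] = +951.5109 N (tension)
  F[2-3] = -1113.1525 N (compression)
  F[2-4] = -459.8788 N (compression)
  F[3-4] = +1123.7881 N (tension)
  Rx@0 = +7630.5600 N
  Ry@0 = +3467.9834 N
  Ry@4 = -1025.3834 N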